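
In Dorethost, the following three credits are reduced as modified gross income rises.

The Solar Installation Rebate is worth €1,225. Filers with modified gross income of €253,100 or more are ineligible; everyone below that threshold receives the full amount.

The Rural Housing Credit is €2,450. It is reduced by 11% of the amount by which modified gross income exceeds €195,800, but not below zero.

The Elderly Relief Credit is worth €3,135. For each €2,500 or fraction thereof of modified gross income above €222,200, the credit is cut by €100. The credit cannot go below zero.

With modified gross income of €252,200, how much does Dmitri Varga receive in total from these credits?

€3,160

Solar Installation Rebate: €252,200 is below the €253,100 cutoff, so the full €1,225 applies.
Rural Housing Credit: 11% of the €56,400 excess over €195,800 is €6,204 ≥ base, so the credit is €0.
Elderly Relief Credit: income exceeds €222,200 by €30,000, which is 12 full-or-partial €2,500 increments; reduction = 12 × €100 = €1,200, leaving €1,935.
Total: €1,225 + €0 + €1,935 = €3,160.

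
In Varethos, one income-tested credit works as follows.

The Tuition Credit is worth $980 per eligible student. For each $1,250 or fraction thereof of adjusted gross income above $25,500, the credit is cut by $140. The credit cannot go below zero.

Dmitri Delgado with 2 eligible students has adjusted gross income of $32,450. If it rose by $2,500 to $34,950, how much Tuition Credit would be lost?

$280

At $32,450 — base = 2 × $980 = $1,960. income exceeds $25,500 by $6,950, which is 6 full-or-partial $1,250 increments; reduction = 6 × $140 = $840, leaving $1,120.
At $34,950 — base = 2 × $980 = $1,960. income exceeds $25,500 by $9,450, which is 8 full-or-partial $1,250 increments; reduction = 8 × $140 = $1,120, leaving $840.
Lost: $1,120 − $840 = $280.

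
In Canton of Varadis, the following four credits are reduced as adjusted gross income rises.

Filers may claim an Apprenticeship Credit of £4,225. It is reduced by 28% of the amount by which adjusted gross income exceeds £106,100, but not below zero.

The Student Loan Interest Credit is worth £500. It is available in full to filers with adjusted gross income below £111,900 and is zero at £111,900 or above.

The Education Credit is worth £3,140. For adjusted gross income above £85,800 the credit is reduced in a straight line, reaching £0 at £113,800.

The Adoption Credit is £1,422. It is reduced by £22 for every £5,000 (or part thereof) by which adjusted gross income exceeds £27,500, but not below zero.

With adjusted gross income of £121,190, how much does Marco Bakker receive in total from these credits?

Apprenticeship Credit: 28% of the £15,090 excess over £106,100 is £4,225.20 ≥ base, so the credit is £0.
Student Loan Interest Credit: £121,190 meets or exceeds the £111,900 cutoff, so the credit is £0.
Education Credit: £121,190 is at or above £113,800, so the credit is £0.
Adoption Credit: income exceeds £27,500 by £93,690, which is 19 full-or-partial £5,000 increments; reduction = 19 × £22 = £418, leaving £1,004.
Total: £0 + £0 + £0 + £1,004 = £1,004.

£1,004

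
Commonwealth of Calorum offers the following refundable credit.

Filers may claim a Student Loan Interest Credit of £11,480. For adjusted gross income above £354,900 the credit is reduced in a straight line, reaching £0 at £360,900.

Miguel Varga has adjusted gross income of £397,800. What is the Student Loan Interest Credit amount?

£0

Student Loan Interest Credit: £397,800 is at or above £360,900, so the credit is £0.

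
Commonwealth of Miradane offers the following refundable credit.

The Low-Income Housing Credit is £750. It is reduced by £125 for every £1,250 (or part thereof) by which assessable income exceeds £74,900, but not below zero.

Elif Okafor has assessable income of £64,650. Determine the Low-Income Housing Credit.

Low-Income Housing Credit: £64,650 is at or below the £74,900 threshold, so the full £750 applies.

£750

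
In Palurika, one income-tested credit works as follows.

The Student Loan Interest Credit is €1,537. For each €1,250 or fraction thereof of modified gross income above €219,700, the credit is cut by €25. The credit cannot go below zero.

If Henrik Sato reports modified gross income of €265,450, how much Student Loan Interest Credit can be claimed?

Student Loan Interest Credit: income exceeds €219,700 by €45,750, which is 37 full-or-partial €1,250 increments; reduction = 37 × €25 = €925, leaving €612.

€612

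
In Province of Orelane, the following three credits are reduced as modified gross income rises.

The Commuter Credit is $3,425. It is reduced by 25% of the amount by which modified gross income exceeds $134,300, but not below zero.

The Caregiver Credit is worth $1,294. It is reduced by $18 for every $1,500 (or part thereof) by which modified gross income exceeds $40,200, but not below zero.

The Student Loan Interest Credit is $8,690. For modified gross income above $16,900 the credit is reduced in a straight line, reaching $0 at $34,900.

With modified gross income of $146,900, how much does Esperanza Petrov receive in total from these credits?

Commuter Credit: 25% of the $12,600 excess over $134,300 is $3,150; credit = $3,425 − $3,150 = $275.
Caregiver Credit: income exceeds $40,200 by $106,700 → 72 increments × $18 = $1,296 ≥ base, so the credit is $0.
Student Loan Interest Credit: $146,900 is at or above $34,900, so the credit is $0.
Total: $275 + $0 + $0 = $275.

$275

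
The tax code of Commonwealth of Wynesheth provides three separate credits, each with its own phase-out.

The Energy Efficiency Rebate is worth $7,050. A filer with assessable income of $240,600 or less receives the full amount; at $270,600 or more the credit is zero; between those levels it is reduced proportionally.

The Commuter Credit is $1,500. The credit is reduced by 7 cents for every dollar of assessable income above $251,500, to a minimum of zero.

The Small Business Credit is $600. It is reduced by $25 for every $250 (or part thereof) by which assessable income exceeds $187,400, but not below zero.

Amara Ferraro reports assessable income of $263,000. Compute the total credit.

Energy Efficiency Rebate: $263,000 is $22,400 into a $30,000 phase-out range, leaving 7,600/30,000 of the credit: $7,050 × 7,600/30,000 = $1,786.
Commuter Credit: 7% of the $11,500 excess over $251,500 is $805; credit = $1,500 − $805 = $695.
Small Business Credit: income exceeds $187,400 by $75,600 → 303 increments × $25 = $7,575 ≥ base, so the credit is $0.
Total: $1,786 + $695 + $0 = $2,481.

$2,481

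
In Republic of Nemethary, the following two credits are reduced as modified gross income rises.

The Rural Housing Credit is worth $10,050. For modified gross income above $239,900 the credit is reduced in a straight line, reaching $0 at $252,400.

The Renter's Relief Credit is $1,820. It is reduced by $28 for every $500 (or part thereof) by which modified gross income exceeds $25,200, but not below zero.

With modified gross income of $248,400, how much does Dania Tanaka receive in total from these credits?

$3,216

Rural Housing Credit: $248,400 is $8,500 into a $12,500 phase-out range, leaving 4,000/12,500 of the credit: $10,050 × 4,000/12,500 = $3,216.
Renter's Relief Credit: income exceeds $25,200 by $223,200 → 447 increments × $28 = $12,516 ≥ base, so the credit is $0.
Total: $3,216 + $0 = $3,216.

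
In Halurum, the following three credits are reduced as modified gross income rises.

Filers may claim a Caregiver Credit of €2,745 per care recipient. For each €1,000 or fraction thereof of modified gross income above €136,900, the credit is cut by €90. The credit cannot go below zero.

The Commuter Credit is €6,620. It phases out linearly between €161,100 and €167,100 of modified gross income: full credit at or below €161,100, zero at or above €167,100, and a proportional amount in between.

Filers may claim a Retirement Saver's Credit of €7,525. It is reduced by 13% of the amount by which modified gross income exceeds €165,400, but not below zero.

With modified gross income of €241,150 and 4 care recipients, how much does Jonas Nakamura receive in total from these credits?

€1,530

Caregiver Credit: base = 4 × €2,745 = €10,980. income exceeds €136,900 by €104,250, which is 105 full-or-partial €1,000 increments; reduction = 105 × €90 = €9,450, leaving €1,530.
Commuter Credit: €241,150 is at or above €167,100, so the credit is €0.
Retirement Saver's Credit: 13% of the €75,750 excess over €165,400 is €9,847.50 ≥ base, so the credit is €0.
Total: €1,530 + €0 + €0 = €1,530.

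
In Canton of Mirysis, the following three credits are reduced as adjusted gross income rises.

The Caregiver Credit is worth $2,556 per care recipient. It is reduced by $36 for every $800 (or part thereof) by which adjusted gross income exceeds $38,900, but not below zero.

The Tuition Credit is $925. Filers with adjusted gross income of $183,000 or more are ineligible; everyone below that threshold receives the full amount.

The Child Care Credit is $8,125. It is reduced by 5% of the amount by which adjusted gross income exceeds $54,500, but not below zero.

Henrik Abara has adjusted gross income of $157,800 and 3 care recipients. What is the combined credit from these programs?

Caregiver Credit: base = 3 × $2,556 = $7,668. income exceeds $38,900 by $118,900, which is 149 full-or-partial $800 increments; reduction = 149 × $36 = $5,364, leaving $2,304.
Tuition Credit: $157,800 is below the $183,000 cutoff, so the full $925 applies.
Child Care Credit: 5% of the $103,300 excess over $54,500 is $5,165; credit = $8,125 − $5,165 = $2,960.
Total: $2,304 + $925 + $2,960 = $6,189.

$6,189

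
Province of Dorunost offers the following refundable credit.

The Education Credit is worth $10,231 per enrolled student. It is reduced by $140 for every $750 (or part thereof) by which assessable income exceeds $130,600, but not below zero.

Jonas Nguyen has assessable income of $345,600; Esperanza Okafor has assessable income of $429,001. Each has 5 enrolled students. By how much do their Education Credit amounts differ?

$10,975

Jonas ($345,600): Education Credit: base = 5 × $10,231 = $51,155. income exceeds $130,600 by $215,000, which is 287 full-or-partial $750 increments; reduction = 287 × $140 = $40,180, leaving $10,975.
Esperanza ($429,001): Education Credit: base = 5 × $10,231 = $51,155. income exceeds $130,600 by $298,401 → 398 increments × $140 = $55,720 ≥ base, so the credit is $0.
Difference: |$10,975 − $0| = $10,975.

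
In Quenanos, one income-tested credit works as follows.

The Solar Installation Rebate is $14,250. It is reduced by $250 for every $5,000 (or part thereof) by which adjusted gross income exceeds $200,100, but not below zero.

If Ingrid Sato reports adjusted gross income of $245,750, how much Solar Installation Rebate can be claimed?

Solar Installation Rebate: income exceeds $200,100 by $45,650, which is 10 full-or-partial $5,000 increments; reduction = 10 × $250 = $2,500, leaving $11,750.

$11,750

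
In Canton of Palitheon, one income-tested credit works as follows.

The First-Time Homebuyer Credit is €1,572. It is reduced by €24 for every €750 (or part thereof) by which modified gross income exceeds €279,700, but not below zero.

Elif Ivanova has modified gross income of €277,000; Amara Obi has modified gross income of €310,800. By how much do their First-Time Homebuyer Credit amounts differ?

Elif (€277,000): First-Time Homebuyer Credit: €277,000 is at or below the €279,700 threshold, so the full €1,572 applies.
Amara (€310,800): First-Time Homebuyer Credit: income exceeds €279,700 by €31,100, which is 42 full-or-partial €750 increments; reduction = 42 × €24 = €1,008, leaving €564.
Difference: |€1,572 − €564| = €1,008.

€1,008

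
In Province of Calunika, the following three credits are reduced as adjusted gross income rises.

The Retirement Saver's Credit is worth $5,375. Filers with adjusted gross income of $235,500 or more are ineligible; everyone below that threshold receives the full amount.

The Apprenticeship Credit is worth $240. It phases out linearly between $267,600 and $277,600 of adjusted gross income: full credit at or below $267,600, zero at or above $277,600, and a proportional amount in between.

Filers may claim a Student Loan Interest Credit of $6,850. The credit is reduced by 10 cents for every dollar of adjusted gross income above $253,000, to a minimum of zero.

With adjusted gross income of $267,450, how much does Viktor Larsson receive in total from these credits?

Retirement Saver's Credit: $267,450 meets or exceeds the $235,500 cutoff, so the credit is $0.
Apprenticeship Credit: $267,450 is at or below the $267,600 threshold, so the full $240 applies.
Student Loan Interest Credit: 10% of the $14,450 excess over $253,000 is $1,445; credit = $6,850 − $1,445 = $5,405.
Total: $0 + $240 + $5,405 = $5,645.

$5,645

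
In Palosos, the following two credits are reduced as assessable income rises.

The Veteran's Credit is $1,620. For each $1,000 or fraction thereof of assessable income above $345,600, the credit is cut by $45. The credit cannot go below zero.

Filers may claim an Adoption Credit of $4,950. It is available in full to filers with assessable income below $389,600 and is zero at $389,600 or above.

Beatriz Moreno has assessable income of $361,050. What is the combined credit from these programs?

Veteran's Credit: income exceeds $345,600 by $15,450, which is 16 full-or-partial $1,000 increments; reduction = 16 × $45 = $720, leaving $900.
Adoption Credit: $361,050 is below the $389,600 cutoff, so the full $4,950 applies.
Total: $900 + $4,950 = $5,850.

$5,850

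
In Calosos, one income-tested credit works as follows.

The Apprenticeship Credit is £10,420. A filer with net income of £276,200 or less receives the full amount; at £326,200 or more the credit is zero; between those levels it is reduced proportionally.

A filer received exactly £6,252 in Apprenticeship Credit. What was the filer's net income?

£296,200

£6,252 is 6,252/10,420 of the full £10,420, so 4,168/10,420 of the £50,000 range has been used: income = £276,200 + £50,000 × 4,168/10,420 = £296,200.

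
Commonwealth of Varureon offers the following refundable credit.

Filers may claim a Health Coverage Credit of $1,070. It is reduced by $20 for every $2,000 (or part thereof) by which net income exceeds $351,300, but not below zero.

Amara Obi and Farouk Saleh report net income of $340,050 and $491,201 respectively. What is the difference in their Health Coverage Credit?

$1,070

Amara ($340,050): Health Coverage Credit: $340,050 is at or below the $351,300 threshold, so the full $1,070 applies.
Farouk ($491,201): Health Coverage Credit: income exceeds $351,300 by $139,901 → 70 increments × $20 = $1,400 ≥ base, so the credit is $0.
Difference: |$1,070 − $0| = $1,070.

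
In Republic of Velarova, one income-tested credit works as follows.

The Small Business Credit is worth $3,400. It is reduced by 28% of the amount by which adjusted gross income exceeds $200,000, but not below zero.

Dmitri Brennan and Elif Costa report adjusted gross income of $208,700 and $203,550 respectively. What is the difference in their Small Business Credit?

$1,442

Dmitri ($208,700): Small Business Credit: 28% of the $8,700 excess over $200,000 is $2,436; credit = $3,400 − $2,436 = $964.
Elif ($203,550): Small Business Credit: 28% of the $3,550 excess over $200,000 is $994; credit = $3,400 − $994 = $2,406.
Difference: |$964 − $2,406| = $1,442.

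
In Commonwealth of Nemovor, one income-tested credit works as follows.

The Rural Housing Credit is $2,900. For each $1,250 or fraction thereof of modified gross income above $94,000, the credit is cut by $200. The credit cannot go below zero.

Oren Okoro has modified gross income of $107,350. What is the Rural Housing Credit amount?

Rural Housing Credit: income exceeds $94,000 by $13,350, which is 11 full-or-partial $1,250 increments; reduction = 11 × $200 = $2,200, leaving $700.

$700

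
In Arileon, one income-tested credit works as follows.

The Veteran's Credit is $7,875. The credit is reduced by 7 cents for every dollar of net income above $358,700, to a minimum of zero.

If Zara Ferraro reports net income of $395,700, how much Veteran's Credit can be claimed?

$5,285

Veteran's Credit: 7% of the $37,000 excess over $358,700 is $2,590; credit = $7,875 − $2,590 = $5,285.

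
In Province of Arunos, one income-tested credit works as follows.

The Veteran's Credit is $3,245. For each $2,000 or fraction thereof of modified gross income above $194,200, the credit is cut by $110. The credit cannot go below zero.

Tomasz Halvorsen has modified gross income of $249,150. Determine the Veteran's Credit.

$165

Veteran's Credit: income exceeds $194,200 by $54,950, which is 28 full-or-partial $2,000 increments; reduction = 28 × $110 = $3,080, leaving $165.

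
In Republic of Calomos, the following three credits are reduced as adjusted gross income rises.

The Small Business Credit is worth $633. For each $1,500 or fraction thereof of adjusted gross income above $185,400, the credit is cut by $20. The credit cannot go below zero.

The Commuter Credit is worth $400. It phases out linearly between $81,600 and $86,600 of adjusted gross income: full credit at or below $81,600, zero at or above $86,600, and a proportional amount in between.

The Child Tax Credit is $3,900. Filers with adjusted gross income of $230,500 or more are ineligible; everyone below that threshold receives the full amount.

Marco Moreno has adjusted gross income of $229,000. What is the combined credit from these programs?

Small Business Credit: income exceeds $185,400 by $43,600, which is 30 full-or-partial $1,500 increments; reduction = 30 × $20 = $600, leaving $33.
Commuter Credit: $229,000 is at or above $86,600, so the credit is $0.
Child Tax Credit: $229,000 is below the $230,500 cutoff, so the full $3,900 applies.
Total: $33 + $0 + $3,900 = $3,933.

$3,933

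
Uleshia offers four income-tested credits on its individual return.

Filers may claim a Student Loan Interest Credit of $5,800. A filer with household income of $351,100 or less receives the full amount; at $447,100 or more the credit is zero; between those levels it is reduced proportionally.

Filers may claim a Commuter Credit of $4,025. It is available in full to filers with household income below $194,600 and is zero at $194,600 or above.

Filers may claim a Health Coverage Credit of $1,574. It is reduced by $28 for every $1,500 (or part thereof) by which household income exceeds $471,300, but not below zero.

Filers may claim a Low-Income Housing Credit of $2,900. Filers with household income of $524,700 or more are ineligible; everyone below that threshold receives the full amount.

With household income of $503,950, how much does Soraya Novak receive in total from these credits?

Student Loan Interest Credit: $503,950 is at or above $447,100, so the credit is $0.
Commuter Credit: $503,950 meets or exceeds the $194,600 cutoff, so the credit is $0.
Health Coverage Credit: income exceeds $471,300 by $32,650, which is 22 full-or-partial $1,500 increments; reduction = 22 × $28 = $616, leaving $958.
Low-Income Housing Credit: $503,950 is below the $524,700 cutoff, so the full $2,900 applies.
Total: $0 + $0 + $958 + $2,900 = $3,858.

$3,858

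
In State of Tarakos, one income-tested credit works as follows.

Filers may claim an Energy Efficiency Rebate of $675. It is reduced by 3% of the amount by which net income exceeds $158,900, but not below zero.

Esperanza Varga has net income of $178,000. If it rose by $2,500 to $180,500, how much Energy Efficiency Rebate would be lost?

At $178,000 — 3% of the $19,100 excess over $158,900 is $573; credit = $675 − $573 = $102.
At $180,500 — 3% of the $21,600 excess over $158,900 is $648; credit = $675 − $648 = $27.
Lost: $102 − $27 = $75.

$75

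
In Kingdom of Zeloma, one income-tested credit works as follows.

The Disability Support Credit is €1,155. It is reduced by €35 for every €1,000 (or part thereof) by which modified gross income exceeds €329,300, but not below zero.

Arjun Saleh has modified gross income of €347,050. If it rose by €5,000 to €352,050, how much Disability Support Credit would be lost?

€175

At €347,050 — income exceeds €329,300 by €17,750, which is 18 full-or-partial €1,000 increments; reduction = 18 × €35 = €630, leaving €525.
At €352,050 — income exceeds €329,300 by €22,750, which is 23 full-or-partial €1,000 increments; reduction = 23 × €35 = €805, leaving €350.
Lost: €525 − €350 = €175.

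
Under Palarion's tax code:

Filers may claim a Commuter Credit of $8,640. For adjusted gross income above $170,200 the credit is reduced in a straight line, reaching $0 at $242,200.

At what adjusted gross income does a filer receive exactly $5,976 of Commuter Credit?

$192,400

$5,976 is 5,976/8,640 of the full $8,640, so 2,664/8,640 of the $72,000 range has been used: income = $170,200 + $72,000 × 2,664/8,640 = $192,400.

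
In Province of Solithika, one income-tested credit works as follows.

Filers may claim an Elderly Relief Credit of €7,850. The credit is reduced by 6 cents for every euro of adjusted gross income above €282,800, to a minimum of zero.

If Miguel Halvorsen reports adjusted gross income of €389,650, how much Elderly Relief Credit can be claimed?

Elderly Relief Credit: 6% of the €106,850 excess over €282,800 is €6,411; credit = €7,850 − €6,411 = €1,439.

€1,439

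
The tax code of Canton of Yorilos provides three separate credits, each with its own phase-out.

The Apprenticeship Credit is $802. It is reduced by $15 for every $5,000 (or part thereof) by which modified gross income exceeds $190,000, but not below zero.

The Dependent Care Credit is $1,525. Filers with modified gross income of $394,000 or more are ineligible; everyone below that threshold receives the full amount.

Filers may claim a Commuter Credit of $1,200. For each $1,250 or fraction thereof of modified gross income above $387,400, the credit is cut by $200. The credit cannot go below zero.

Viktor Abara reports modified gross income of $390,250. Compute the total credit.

Apprenticeship Credit: income exceeds $190,000 by $200,250, which is 41 full-or-partial $5,000 increments; reduction = 41 × $15 = $615, leaving $187.
Dependent Care Credit: $390,250 is below the $394,000 cutoff, so the full $1,525 applies.
Commuter Credit: income exceeds $387,400 by $2,850, which is 3 full-or-partial $1,250 increments; reduction = 3 × $200 = $600, leaving $600.
Total: $187 + $1,525 + $600 = $2,312.

$2,312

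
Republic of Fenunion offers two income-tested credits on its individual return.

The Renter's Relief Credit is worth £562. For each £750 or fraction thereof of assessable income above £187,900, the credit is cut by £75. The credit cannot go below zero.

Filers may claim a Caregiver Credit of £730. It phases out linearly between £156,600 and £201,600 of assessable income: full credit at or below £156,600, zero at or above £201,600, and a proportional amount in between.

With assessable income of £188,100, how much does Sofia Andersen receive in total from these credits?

Renter's Relief Credit: income exceeds £187,900 by £200, which is 1 full-or-partial £750 increment; reduction = 1 × £75 = £75, leaving £487.
Caregiver Credit: £188,100 is £31,500 into a £45,000 phase-out range, leaving 13,500/45,000 of the credit: £730 × 13,500/45,000 = £219.
Total: £487 + £219 = £706.

£706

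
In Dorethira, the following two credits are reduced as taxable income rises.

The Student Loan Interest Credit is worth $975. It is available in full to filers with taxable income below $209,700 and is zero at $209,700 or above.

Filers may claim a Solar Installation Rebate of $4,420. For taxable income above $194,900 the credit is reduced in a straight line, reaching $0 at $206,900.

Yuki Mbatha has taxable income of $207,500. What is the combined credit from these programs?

$975

Student Loan Interest Credit: $207,500 is below the $209,700 cutoff, so the full $975 applies.
Solar Installation Rebate: $207,500 is at or above $206,900, so the credit is $0.
Total: $975 + $0 = $975.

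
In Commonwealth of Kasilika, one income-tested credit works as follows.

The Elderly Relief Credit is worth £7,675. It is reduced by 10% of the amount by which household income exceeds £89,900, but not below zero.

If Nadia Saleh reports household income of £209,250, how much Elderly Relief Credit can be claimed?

£0

Elderly Relief Credit: 10% of the £119,350 excess over £89,900 is £11,935 ≥ base, so the credit is £0.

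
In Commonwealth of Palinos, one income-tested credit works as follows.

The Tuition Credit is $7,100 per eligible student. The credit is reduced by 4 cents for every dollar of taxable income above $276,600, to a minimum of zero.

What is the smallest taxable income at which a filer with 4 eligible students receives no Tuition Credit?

Full credit = 4 × $7,100 = $28,400.
The credit falls by 4% of each dollar above $276,600, so it reaches zero when the excess is $28,400 / 4% = $710,000: income = $276,600 + $710,000 = $986,600.

$986,600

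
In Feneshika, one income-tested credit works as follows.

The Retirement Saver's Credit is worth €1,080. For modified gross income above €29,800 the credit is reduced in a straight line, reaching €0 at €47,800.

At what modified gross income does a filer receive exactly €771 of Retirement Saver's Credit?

€771 is 771/1,080 of the full €1,080, so 309/1,080 of the €18,000 range has been used: income = €29,800 + €18,000 × 309/1,080 = €34,950.

€34,950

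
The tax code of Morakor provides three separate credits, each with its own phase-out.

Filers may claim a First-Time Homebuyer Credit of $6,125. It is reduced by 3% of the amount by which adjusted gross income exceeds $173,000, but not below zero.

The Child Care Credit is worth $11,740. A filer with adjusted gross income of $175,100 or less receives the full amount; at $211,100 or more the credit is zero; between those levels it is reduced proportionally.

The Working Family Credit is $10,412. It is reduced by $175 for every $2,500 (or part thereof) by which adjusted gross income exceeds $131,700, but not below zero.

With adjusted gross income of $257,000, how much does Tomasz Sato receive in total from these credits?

$5,092

First-Time Homebuyer Credit: 3% of the $84,000 excess over $173,000 is $2,520; credit = $6,125 − $2,520 = $3,605.
Child Care Credit: $257,000 is at or above $211,100, so the credit is $0.
Working Family Credit: income exceeds $131,700 by $125,300, which is 51 full-or-partial $2,500 increments; reduction = 51 × $175 = $8,925, leaving $1,487.
Total: $3,605 + $0 + $1,487 = $5,092.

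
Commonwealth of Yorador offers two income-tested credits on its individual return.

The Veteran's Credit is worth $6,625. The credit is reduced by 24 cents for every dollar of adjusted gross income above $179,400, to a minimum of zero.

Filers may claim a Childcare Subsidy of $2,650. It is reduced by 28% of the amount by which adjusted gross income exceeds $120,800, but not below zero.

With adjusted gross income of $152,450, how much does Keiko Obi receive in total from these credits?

$6,625

Veteran's Credit: $152,450 is at or below the $179,400 threshold, so the full $6,625 applies.
Childcare Subsidy: 28% of the $31,650 excess over $120,800 is $8,862 ≥ base, so the credit is $0.
Total: $6,625 + $0 = $6,625.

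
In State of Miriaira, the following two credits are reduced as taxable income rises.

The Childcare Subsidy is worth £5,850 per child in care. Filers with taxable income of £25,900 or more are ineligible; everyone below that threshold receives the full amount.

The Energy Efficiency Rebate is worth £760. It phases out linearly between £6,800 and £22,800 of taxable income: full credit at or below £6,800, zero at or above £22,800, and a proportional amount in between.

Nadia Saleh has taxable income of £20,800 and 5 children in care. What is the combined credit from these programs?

£29,345

Childcare Subsidy: base = 5 × £5,850 = £29,250. £20,800 is below the £25,900 cutoff, so the full £29,250 applies.
Energy Efficiency Rebate: £20,800 is £14,000 into a £16,000 phase-out range, leaving 2,000/16,000 of the credit: £760 × 2,000/16,000 = £95.
Total: £29,250 + £95 = £29,345.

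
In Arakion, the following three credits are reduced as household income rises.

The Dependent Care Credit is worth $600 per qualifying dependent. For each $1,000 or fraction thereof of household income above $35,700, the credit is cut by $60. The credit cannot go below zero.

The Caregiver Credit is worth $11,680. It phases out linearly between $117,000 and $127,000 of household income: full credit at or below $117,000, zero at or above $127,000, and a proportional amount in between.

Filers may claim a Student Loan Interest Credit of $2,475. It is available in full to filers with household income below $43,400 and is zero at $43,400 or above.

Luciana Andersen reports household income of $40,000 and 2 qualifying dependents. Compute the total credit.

Dependent Care Credit: base = 2 × $600 = $1,200. income exceeds $35,700 by $4,300, which is 5 full-or-partial $1,000 increments; reduction = 5 × $60 = $300, leaving $900.
Caregiver Credit: $40,000 is at or below the $117,000 threshold, so the full $11,680 applies.
Student Loan Interest Credit: $40,000 is below the $43,400 cutoff, so the full $2,475 applies.
Total: $900 + $11,680 + $2,475 = $15,055.

$15,055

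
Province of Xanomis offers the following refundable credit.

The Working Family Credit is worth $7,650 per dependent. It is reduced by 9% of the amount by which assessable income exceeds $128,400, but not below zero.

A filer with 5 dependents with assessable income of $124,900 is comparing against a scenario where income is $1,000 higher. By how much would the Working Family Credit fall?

$0

At $124,900 — base = 5 × $7,650 = $38,250. $124,900 is at or below the $128,400 threshold, so the full $38,250 applies.
At $125,900 — base = 5 × $7,650 = $38,250. $125,900 is at or below the $128,400 threshold, so the full $38,250 applies.
Lost: $38,250 − $38,250 = $0.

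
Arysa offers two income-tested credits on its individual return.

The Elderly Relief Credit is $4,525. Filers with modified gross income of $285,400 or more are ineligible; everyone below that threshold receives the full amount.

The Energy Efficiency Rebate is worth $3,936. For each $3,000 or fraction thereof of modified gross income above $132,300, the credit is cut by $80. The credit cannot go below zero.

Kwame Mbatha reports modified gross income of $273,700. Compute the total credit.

Elderly Relief Credit: $273,700 is below the $285,400 cutoff, so the full $4,525 applies.
Energy Efficiency Rebate: income exceeds $132,300 by $141,400, which is 48 full-or-partial $3,000 increments; reduction = 48 × $80 = $3,840, leaving $96.
Total: $4,525 + $96 = $4,621.

$4,621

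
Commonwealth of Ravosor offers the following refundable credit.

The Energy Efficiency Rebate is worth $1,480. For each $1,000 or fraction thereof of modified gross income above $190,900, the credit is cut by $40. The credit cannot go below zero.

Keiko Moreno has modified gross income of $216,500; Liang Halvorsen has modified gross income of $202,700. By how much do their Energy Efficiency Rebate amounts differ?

$560

Keiko ($216,500): Energy Efficiency Rebate: income exceeds $190,900 by $25,600, which is 26 full-or-partial $1,000 increments; reduction = 26 × $40 = $1,040, leaving $440.
Liang ($202,700): Energy Efficiency Rebate: income exceeds $190,900 by $11,800, which is 12 full-or-partial $1,000 increments; reduction = 12 × $40 = $480, leaving $1,000.
Difference: |$440 − $1,000| = $560.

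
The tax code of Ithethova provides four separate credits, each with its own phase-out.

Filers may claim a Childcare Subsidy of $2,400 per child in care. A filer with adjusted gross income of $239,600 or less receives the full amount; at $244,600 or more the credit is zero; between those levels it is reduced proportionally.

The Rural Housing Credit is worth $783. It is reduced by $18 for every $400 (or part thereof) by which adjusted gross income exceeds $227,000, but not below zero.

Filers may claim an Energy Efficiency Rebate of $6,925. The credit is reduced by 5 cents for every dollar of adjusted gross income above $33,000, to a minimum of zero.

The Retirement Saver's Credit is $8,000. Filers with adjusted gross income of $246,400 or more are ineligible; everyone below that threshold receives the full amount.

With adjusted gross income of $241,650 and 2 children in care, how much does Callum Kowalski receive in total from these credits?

$10,949

Childcare Subsidy: base = 2 × $2,400 = $4,800. $241,650 is $2,050 into a $5,000 phase-out range, leaving 2,950/5,000 of the credit: $4,800 × 2,950/5,000 = $2,832.
Rural Housing Credit: income exceeds $227,000 by $14,650, which is 37 full-or-partial $400 increments; reduction = 37 × $18 = $666, leaving $117.
Energy Efficiency Rebate: 5% of the $208,650 excess over $33,000 is $10,432.50 ≥ base, so the credit is $0.
Retirement Saver's Credit: $241,650 is below the $246,400 cutoff, so the full $8,000 applies.
Total: $2,832 + $117 + $0 + $8,000 = $10,949.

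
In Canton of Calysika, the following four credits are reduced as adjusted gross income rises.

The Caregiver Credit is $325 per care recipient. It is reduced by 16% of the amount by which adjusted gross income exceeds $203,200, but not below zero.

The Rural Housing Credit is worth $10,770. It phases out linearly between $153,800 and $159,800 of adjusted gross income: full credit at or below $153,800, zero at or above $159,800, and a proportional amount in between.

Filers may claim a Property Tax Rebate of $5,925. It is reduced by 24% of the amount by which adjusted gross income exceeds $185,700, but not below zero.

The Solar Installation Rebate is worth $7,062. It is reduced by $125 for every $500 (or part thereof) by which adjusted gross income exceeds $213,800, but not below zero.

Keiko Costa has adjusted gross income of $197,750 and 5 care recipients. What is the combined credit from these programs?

Caregiver Credit: base = 5 × $325 = $1,625. $197,750 is at or below the $203,200 threshold, so the full $1,625 applies.
Rural Housing Credit: $197,750 is at or above $159,800, so the credit is $0.
Property Tax Rebate: 24% of the $12,050 excess over $185,700 is $2,892; credit = $5,925 − $2,892 = $3,033.
Solar Installation Rebate: $197,750 is at or below the $213,800 threshold, so the full $7,062 applies.
Total: $1,625 + $0 + $3,033 + $7,062 = $11,720.

$11,720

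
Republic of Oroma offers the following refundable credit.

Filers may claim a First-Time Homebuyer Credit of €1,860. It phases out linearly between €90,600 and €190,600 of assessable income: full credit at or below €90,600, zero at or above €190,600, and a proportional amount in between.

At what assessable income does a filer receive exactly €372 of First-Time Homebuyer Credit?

€372 is 372/1,860 of the full €1,860, so 1,488/1,860 of the €100,000 range has been used: income = €90,600 + €100,000 × 1,488/1,860 = €170,600.

€170,600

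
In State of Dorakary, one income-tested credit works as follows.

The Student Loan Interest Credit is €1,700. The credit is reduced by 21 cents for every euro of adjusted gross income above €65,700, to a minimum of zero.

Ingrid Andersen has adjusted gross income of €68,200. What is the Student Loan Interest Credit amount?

€1,175

Student Loan Interest Credit: 21% of the €2,500 excess over €65,700 is €525; credit = €1,700 − €525 = €1,175.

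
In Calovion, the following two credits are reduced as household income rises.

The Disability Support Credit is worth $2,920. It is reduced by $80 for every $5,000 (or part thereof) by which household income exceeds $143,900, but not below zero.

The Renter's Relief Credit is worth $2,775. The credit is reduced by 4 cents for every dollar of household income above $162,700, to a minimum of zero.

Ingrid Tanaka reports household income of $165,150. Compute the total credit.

Disability Support Credit: income exceeds $143,900 by $21,250, which is 5 full-or-partial $5,000 increments; reduction = 5 × $80 = $400, leaving $2,520.
Renter's Relief Credit: 4% of the $2,450 excess over $162,700 is $98; credit = $2,775 − $98 = $2,677.
Total: $2,520 + $2,677 = $5,197.

$5,197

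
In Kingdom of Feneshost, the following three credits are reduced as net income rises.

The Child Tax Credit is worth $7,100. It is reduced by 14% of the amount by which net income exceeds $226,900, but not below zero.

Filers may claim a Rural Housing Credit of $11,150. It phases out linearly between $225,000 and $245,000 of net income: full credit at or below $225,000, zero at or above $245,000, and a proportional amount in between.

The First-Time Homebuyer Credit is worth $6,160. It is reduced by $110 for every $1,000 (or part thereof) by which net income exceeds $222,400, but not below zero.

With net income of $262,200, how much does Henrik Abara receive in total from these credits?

$3,918

Child Tax Credit: 14% of the $35,300 excess over $226,900 is $4,942; credit = $7,100 − $4,942 = $2,158.
Rural Housing Credit: $262,200 is at or above $245,000, so the credit is $0.
First-Time Homebuyer Credit: income exceeds $222,400 by $39,800, which is 40 full-or-partial $1,000 increments; reduction = 40 × $110 = $4,400, leaving $1,760.
Total: $2,158 + $0 + $1,760 = $3,918.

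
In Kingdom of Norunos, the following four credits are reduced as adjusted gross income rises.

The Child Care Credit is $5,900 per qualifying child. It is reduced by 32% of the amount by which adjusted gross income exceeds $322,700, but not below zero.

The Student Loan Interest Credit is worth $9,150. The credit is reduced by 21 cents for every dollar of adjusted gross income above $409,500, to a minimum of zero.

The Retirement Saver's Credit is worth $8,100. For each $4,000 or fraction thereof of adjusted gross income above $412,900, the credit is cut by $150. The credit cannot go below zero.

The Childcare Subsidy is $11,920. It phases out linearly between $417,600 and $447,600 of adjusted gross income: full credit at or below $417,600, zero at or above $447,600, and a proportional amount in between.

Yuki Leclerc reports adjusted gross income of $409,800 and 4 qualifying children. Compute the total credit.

$29,107

Child Care Credit: base = 4 × $5,900 = $23,600. 32% of the $87,100 excess over $322,700 is $27,872 ≥ base, so the credit is $0.
Student Loan Interest Credit: 21% of the $300 excess over $409,500 is $63; credit = $9,150 − $63 = $9,087.
Retirement Saver's Credit: $409,800 is at or below the $412,900 threshold, so the full $8,100 applies.
Childcare Subsidy: $409,800 is at or below the $417,600 threshold, so the full $11,920 applies.
Total: $0 + $9,087 + $8,100 + $11,920 = $29,107.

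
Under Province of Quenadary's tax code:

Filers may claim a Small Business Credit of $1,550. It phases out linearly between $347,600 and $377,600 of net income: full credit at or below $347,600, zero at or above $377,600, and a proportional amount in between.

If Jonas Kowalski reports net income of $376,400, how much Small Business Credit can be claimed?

Small Business Credit: $376,400 is $28,800 into a $30,000 phase-out range, leaving 1,200/30,000 of the credit: $1,550 × 1,200/30,000 = $62.

$62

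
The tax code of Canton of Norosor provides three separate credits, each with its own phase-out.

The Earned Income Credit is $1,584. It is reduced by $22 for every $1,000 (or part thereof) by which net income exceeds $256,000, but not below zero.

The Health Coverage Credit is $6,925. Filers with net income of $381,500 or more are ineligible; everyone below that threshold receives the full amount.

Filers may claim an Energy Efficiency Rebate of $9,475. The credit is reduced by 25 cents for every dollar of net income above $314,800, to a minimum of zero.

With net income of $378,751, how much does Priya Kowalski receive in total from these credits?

$6,925

Earned Income Credit: income exceeds $256,000 by $122,751 → 123 increments × $22 = $2,706 ≥ base, so the credit is $0.
Health Coverage Credit: $378,751 is below the $381,500 cutoff, so the full $6,925 applies.
Energy Efficiency Rebate: 25% of the $63,951 excess over $314,800 is $15,987.75 ≥ base, so the credit is $0.
Total: $0 + $6,925 + $0 = $6,925.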